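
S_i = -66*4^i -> [-66, -264, -1056, -4224, -16896]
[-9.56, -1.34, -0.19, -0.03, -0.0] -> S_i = -9.56*0.14^i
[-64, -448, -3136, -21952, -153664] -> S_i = -64*7^i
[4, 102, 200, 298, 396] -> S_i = 4 + 98*i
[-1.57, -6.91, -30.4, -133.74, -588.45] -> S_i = -1.57*4.40^i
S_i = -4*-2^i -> [-4, 8, -16, 32, -64]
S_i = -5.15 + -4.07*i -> [-5.15, -9.22, -13.29, -17.36, -21.43]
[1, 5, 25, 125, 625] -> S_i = 1*5^i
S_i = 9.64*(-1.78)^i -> [9.64, -17.16, 30.54, -54.37, 96.77]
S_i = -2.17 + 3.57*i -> [-2.17, 1.4, 4.97, 8.54, 12.11]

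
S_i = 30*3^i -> [30, 90, 270, 810, 2430]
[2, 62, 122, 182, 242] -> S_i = 2 + 60*i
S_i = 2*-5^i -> [2, -10, 50, -250, 1250]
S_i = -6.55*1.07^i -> [-6.55, -7.01, -7.5, -8.02, -8.59]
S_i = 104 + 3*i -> [104, 107, 110, 113, 116]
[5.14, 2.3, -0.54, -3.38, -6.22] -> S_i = 5.14 + -2.84*i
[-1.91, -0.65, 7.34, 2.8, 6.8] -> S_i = Random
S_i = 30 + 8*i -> [30, 38, 46, 54, 62]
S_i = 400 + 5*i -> [400, 405, 410, 415, 420]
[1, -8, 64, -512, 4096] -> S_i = 1*-8^i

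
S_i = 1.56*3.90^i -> [1.56, 6.08, 23.73, 92.54, 360.9]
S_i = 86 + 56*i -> [86, 142, 198, 254, 310]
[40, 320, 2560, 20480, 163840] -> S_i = 40*8^i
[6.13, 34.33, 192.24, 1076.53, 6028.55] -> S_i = 6.13*5.60^i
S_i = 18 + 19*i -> [18, 37, 56, 75, 94]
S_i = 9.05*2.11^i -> [9.05, 19.1, 40.29, 85.02, 179.38]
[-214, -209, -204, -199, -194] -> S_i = -214 + 5*i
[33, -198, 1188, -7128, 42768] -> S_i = 33*-6^i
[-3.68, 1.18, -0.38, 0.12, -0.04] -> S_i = -3.68*(-0.32)^i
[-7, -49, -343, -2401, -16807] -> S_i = -7*7^i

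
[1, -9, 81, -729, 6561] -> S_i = 1*-9^i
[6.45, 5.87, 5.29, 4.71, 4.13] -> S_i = 6.45 + -0.58*i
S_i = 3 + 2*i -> [3, 5, 7, 9, 11]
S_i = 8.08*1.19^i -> [8.08, 9.62, 11.44, 13.62, 16.2]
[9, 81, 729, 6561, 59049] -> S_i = 9*9^i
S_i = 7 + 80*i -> [7, 87, 167, 247, 327]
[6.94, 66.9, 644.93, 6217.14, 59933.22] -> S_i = 6.94*9.64^i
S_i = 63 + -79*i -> [63, -16, -95, -174, -253]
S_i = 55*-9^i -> [55, -495, 4455, -40095, 360855]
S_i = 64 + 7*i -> [64, 71, 78, 85, 92]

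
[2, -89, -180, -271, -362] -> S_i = 2 + -91*i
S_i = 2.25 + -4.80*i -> [2.25, -2.55, -7.35, -12.15, -16.95]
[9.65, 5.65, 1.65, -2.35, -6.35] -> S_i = 9.65 + -4.00*i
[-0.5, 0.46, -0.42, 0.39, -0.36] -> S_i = -0.50*(-0.92)^i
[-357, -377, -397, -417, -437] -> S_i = -357 + -20*i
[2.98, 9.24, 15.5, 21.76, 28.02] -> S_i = 2.98 + 6.26*i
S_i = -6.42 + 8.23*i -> [-6.42, 1.81, 10.04, 18.27, 26.5]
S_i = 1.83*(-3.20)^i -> [1.83, -5.86, 18.74, -59.97, 191.89]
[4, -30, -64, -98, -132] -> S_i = 4 + -34*i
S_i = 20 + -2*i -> [20, 18, 16, 14, 12]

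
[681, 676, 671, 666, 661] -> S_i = 681 + -5*i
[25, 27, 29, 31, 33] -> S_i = 25 + 2*i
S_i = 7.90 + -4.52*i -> [7.9, 3.38, -1.14, -5.66, -10.18]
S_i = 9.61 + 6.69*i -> [9.61, 16.3, 22.99, 29.68, 36.37]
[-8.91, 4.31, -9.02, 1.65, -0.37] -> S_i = Random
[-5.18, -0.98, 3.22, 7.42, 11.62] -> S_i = -5.18 + 4.20*i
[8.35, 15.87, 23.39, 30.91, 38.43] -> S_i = 8.35 + 7.52*i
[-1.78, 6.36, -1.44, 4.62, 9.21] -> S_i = Random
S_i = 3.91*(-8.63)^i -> [3.91, -33.74, 291.2, -2513.1, 21688.02]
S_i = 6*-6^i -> [6, -36, 216, -1296, 7776]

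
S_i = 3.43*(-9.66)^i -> [3.43, -33.13, 320.07, -3091.9, 29867.76]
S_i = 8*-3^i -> [8, -24, 72, -216, 648]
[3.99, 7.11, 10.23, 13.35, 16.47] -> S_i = 3.99 + 3.12*i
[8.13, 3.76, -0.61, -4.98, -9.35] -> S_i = 8.13 + -4.37*i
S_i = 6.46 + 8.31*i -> [6.46, 14.77, 23.08, 31.39, 39.7]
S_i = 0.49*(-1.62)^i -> [0.49, -0.79, 1.29, -2.08, 3.37]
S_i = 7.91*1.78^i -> [7.91, 14.08, 25.06, 44.61, 79.41]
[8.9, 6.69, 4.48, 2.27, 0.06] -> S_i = 8.90 + -2.21*i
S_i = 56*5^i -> [56, 280, 1400, 7000, 35000]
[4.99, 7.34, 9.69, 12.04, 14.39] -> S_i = 4.99 + 2.35*i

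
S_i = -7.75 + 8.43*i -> [-7.75, 0.68, 9.11, 17.54, 25.97]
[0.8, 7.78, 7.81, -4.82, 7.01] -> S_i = Random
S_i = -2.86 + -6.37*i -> [-2.86, -9.23, -15.6, -21.97, -28.34]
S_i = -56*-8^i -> [-56, 448, -3584, 28672, -229376]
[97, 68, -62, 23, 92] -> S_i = Random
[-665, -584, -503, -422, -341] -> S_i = -665 + 81*i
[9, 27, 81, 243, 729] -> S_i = 9*3^i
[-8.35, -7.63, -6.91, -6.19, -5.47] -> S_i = -8.35 + 0.72*i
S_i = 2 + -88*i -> [2, -86, -174, -262, -350]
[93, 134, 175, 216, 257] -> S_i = 93 + 41*i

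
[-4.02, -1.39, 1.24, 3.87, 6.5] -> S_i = -4.02 + 2.63*i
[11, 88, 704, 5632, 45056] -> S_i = 11*8^i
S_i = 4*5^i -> [4, 20, 100, 500, 2500]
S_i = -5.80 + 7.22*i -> [-5.8, 1.42, 8.64, 15.86, 23.08]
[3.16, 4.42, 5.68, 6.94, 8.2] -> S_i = 3.16 + 1.26*i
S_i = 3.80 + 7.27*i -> [3.8, 11.07, 18.34, 25.61, 32.88]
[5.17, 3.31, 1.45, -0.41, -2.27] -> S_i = 5.17 + -1.86*i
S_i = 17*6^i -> [17, 102, 612, 3672, 22032]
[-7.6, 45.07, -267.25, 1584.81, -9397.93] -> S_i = -7.60*(-5.93)^i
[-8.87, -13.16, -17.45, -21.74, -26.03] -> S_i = -8.87 + -4.29*i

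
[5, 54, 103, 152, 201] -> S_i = 5 + 49*i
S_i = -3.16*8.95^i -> [-3.16, -28.28, -253.12, -2265.46, -20275.86]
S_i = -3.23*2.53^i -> [-3.23, -8.17, -20.67, -52.31, -132.34]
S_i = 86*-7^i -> [86, -602, 4214, -29498, 206486]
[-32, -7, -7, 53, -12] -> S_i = Random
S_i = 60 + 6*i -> [60, 66, 72, 78, 84]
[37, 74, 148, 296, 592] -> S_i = 37*2^i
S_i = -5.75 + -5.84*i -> [-5.75, -11.59, -17.43, -23.27, -29.11]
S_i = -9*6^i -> [-9, -54, -324, -1944, -11664]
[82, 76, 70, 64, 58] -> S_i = 82 + -6*i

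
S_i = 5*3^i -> [5, 15, 45, 135, 405]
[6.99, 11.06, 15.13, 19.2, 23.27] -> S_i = 6.99 + 4.07*i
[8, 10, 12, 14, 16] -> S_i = 8 + 2*i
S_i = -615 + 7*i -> [-615, -608, -601, -594, -587]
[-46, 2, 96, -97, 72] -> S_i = Random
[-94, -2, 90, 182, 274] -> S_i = -94 + 92*i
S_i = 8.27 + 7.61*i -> [8.27, 15.88, 23.49, 31.1, 38.71]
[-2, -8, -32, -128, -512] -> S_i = -2*4^i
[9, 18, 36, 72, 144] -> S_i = 9*2^i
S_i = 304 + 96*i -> [304, 400, 496, 592, 688]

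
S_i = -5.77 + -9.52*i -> [-5.77, -15.29, -24.81, -34.33, -43.85]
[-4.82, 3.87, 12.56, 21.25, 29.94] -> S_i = -4.82 + 8.69*i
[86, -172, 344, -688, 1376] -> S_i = 86*-2^i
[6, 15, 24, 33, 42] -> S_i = 6 + 9*i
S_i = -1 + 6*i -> [-1, 5, 11, 17, 23]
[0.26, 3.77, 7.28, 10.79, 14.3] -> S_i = 0.26 + 3.51*i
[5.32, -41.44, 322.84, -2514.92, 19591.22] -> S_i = 5.32*(-7.79)^i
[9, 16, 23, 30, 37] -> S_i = 9 + 7*i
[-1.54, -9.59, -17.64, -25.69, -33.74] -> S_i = -1.54 + -8.05*i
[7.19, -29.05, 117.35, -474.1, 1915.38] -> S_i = 7.19*(-4.04)^i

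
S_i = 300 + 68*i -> [300, 368, 436, 504, 572]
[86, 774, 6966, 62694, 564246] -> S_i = 86*9^i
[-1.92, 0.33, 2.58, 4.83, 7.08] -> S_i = -1.92 + 2.25*i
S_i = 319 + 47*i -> [319, 366, 413, 460, 507]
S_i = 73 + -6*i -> [73, 67, 61, 55, 49]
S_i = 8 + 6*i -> [8, 14, 20, 26, 32]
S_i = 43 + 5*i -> [43, 48, 53, 58, 63]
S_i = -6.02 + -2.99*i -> [-6.02, -9.01, -12.0, -14.99, -17.98]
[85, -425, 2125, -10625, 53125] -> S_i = 85*-5^i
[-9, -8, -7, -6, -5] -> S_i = -9 + 1*i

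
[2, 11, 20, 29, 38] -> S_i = 2 + 9*i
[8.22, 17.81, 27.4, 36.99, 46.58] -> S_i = 8.22 + 9.59*i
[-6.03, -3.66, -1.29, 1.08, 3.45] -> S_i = -6.03 + 2.37*i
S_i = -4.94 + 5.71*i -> [-4.94, 0.77, 6.48, 12.19, 17.9]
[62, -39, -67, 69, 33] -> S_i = Random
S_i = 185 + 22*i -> [185, 207, 229, 251, 273]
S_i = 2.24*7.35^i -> [2.24, 16.46, 121.01, 889.43, 6537.28]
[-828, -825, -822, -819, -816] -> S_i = -828 + 3*i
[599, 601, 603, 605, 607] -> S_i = 599 + 2*i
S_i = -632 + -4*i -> [-632, -636, -640, -644, -648]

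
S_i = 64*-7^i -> [64, -448, 3136, -21952, 153664]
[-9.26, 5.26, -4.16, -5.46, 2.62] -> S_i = Random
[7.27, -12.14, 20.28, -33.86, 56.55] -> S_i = 7.27*(-1.67)^i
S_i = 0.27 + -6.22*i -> [0.27, -5.95, -12.17, -18.39, -24.61]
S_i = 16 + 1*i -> [16, 17, 18, 19, 20]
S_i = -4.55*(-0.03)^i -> [-4.55, 0.14, -0.0, 0.0, -0.0]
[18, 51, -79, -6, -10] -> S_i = Random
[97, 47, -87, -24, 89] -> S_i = Random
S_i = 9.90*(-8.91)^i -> [9.9, -88.21, 785.94, -7002.74, 62394.46]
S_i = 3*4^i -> [3, 12, 48, 192, 768]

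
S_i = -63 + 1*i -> [-63, -62, -61, -60, -59]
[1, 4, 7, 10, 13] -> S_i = 1 + 3*i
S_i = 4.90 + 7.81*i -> [4.9, 12.71, 20.52, 28.33, 36.14]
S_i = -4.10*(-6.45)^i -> [-4.1, 26.44, -170.57, 1100.18, -7096.15]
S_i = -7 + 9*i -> [-7, 2, 11, 20, 29]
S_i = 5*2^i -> [5, 10, 20, 40, 80]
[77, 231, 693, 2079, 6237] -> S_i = 77*3^i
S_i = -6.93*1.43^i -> [-6.93, -9.91, -14.17, -20.26, -28.98]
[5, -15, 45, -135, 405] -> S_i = 5*-3^i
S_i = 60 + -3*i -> [60, 57, 54, 51, 48]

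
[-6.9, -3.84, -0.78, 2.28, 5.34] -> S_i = -6.90 + 3.06*i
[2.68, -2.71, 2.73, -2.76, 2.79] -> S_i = 2.68*(-1.01)^i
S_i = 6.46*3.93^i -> [6.46, 25.39, 99.77, 392.11, 1541.0]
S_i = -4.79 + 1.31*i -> [-4.79, -3.48, -2.17, -0.86, 0.45]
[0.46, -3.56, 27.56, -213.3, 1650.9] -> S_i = 0.46*(-7.74)^i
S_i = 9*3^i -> [9, 27, 81, 243, 729]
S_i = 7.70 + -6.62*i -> [7.7, 1.08, -5.54, -12.16, -18.78]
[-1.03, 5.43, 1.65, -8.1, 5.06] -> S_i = Random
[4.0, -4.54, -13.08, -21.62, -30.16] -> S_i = 4.00 + -8.54*i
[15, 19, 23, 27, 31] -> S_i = 15 + 4*i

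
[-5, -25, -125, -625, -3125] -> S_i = -5*5^i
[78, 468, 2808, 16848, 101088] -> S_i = 78*6^i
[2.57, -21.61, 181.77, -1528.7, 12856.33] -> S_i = 2.57*(-8.41)^i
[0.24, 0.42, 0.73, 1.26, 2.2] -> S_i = 0.24*1.74^i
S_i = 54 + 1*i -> [54, 55, 56, 57, 58]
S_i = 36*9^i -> [36, 324, 2916, 26244, 236196]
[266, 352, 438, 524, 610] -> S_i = 266 + 86*i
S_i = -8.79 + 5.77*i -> [-8.79, -3.02, 2.75, 8.52, 14.29]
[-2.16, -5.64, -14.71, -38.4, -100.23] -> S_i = -2.16*2.61^i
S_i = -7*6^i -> [-7, -42, -252, -1512, -9072]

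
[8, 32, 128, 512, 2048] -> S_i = 8*4^i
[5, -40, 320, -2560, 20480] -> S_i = 5*-8^i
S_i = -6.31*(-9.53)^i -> [-6.31, 60.13, -573.08, 5461.45, -52047.63]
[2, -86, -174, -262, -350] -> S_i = 2 + -88*i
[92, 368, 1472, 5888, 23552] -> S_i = 92*4^i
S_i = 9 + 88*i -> [9, 97, 185, 273, 361]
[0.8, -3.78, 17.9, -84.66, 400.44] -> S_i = 0.80*(-4.73)^i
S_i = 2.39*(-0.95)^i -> [2.39, -2.27, 2.16, -2.05, 1.95]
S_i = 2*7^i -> [2, 14, 98, 686, 4802]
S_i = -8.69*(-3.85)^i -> [-8.69, 33.46, -128.81, 495.91, -1909.25]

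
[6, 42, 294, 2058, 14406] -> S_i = 6*7^i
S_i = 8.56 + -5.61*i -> [8.56, 2.95, -2.66, -8.27, -13.88]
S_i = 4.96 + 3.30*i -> [4.96, 8.26, 11.56, 14.86, 18.16]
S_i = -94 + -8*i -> [-94, -102, -110, -118, -126]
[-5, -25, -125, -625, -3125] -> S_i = -5*5^i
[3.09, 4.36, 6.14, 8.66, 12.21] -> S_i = 3.09*1.41^i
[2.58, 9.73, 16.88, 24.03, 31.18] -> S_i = 2.58 + 7.15*i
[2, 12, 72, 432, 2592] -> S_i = 2*6^i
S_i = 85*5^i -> [85, 425, 2125, 10625, 53125]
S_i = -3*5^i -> [-3, -15, -75, -375, -1875]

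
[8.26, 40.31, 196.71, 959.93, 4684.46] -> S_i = 8.26*4.88^i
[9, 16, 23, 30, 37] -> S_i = 9 + 7*i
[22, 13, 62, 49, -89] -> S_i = Random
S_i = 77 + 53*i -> [77, 130, 183, 236, 289]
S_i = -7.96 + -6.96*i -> [-7.96, -14.92, -21.88, -28.84, -35.8]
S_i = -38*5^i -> [-38, -190, -950, -4750, -23750]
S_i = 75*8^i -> [75, 600, 4800, 38400, 307200]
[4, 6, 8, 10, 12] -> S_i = 4 + 2*i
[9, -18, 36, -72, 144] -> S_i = 9*-2^i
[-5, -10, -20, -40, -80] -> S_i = -5*2^i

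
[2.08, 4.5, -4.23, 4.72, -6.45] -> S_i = Random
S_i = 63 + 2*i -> [63, 65, 67, 69, 71]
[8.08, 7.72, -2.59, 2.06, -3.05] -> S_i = Random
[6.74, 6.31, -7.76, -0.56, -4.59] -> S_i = Random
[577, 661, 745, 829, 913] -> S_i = 577 + 84*i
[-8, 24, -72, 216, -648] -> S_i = -8*-3^i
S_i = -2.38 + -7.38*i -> [-2.38, -9.76, -17.14, -24.52, -31.9]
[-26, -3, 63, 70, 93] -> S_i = Random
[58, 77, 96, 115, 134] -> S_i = 58 + 19*i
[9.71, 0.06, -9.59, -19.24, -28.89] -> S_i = 9.71 + -9.65*i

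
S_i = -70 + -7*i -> [-70, -77, -84, -91, -98]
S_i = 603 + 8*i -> [603, 611, 619, 627, 635]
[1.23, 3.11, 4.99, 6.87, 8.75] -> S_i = 1.23 + 1.88*i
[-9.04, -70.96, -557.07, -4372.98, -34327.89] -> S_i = -9.04*7.85^i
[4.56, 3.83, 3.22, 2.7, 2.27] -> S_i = 4.56*0.84^i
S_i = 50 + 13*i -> [50, 63, 76, 89, 102]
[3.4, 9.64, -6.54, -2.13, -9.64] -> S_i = Random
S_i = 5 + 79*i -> [5, 84, 163, 242, 321]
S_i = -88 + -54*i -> [-88, -142, -196, -250, -304]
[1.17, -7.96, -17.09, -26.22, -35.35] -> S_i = 1.17 + -9.13*i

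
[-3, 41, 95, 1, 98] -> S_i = Random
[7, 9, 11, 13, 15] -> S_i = 7 + 2*i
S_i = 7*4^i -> [7, 28, 112, 448, 1792]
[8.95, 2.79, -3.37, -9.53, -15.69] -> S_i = 8.95 + -6.16*i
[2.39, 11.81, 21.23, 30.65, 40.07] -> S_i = 2.39 + 9.42*i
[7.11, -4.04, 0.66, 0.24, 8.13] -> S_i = Random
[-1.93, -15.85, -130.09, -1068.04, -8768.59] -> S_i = -1.93*8.21^i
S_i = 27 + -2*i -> [27, 25, 23, 21, 19]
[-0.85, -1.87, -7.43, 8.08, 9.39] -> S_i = Random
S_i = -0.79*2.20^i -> [-0.79, -1.74, -3.82, -8.41, -18.51]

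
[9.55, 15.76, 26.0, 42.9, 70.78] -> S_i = 9.55*1.65^i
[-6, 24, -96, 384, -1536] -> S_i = -6*-4^i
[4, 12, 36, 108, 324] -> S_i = 4*3^i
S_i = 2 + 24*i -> [2, 26, 50, 74, 98]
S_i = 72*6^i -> [72, 432, 2592, 15552, 93312]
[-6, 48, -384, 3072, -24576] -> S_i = -6*-8^i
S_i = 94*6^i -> [94, 564, 3384, 20304, 121824]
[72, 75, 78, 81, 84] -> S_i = 72 + 3*i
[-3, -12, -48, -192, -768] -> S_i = -3*4^i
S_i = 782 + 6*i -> [782, 788, 794, 800, 806]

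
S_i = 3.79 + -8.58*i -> [3.79, -4.79, -13.37, -21.95, -30.53]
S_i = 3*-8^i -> [3, -24, 192, -1536, 12288]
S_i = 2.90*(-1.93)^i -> [2.9, -5.6, 10.8, -20.85, 40.24]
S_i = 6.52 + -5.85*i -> [6.52, 0.67, -5.18, -11.03, -16.88]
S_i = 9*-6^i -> [9, -54, 324, -1944, 11664]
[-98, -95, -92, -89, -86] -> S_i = -98 + 3*i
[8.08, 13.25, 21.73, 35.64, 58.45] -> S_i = 8.08*1.64^i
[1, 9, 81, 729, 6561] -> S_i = 1*9^i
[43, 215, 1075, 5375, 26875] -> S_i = 43*5^i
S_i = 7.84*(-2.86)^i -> [7.84, -22.42, 64.13, -183.41, 524.54]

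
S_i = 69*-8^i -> [69, -552, 4416, -35328, 282624]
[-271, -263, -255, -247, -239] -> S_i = -271 + 8*i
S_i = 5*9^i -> [5, 45, 405, 3645, 32805]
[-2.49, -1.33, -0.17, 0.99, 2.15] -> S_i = -2.49 + 1.16*i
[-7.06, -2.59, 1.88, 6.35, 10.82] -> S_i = -7.06 + 4.47*i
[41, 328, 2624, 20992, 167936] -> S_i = 41*8^i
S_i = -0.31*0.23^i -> [-0.31, -0.07, -0.02, -0.0, -0.0]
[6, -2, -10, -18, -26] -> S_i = 6 + -8*i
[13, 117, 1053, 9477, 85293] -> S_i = 13*9^i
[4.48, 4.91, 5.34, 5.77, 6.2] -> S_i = 4.48 + 0.43*i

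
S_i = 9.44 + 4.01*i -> [9.44, 13.45, 17.46, 21.47, 25.48]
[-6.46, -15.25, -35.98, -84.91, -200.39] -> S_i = -6.46*2.36^i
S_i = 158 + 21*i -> [158, 179, 200, 221, 242]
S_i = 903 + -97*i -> [903, 806, 709, 612, 515]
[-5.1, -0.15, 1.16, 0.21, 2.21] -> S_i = Random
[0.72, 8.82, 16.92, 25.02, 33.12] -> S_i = 0.72 + 8.10*i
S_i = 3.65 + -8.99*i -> [3.65, -5.34, -14.33, -23.32, -32.31]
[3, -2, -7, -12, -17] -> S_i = 3 + -5*i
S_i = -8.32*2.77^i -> [-8.32, -23.05, -63.84, -176.83, -489.83]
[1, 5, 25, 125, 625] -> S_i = 1*5^i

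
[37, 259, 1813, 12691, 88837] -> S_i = 37*7^i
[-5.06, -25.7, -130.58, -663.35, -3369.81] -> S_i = -5.06*5.08^i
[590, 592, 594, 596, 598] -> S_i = 590 + 2*i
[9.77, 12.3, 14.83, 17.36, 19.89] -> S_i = 9.77 + 2.53*i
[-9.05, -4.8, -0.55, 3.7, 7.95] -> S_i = -9.05 + 4.25*i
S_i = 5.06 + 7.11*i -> [5.06, 12.17, 19.28, 26.39, 33.5]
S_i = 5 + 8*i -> [5, 13, 21, 29, 37]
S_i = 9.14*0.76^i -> [9.14, 6.95, 5.28, 4.01, 3.05]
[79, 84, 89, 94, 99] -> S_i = 79 + 5*i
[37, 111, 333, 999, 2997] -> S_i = 37*3^i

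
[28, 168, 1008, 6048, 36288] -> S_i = 28*6^i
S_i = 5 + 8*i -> [5, 13, 21, 29, 37]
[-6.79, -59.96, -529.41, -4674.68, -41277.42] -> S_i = -6.79*8.83^i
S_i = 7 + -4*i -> [7, 3, -1, -5, -9]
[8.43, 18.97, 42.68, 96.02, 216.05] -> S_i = 8.43*2.25^i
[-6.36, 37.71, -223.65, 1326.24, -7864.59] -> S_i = -6.36*(-5.93)^i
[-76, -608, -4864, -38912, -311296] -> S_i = -76*8^i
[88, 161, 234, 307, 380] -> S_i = 88 + 73*i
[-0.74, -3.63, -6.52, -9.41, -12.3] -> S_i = -0.74 + -2.89*i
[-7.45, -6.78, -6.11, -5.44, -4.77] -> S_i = -7.45 + 0.67*i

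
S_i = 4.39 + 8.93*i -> [4.39, 13.32, 22.25, 31.18, 40.11]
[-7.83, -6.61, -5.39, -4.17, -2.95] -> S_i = -7.83 + 1.22*i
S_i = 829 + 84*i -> [829, 913, 997, 1081, 1165]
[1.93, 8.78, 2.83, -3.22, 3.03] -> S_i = Random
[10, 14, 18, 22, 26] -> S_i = 10 + 4*i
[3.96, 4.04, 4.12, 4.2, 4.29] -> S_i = 3.96*1.02^i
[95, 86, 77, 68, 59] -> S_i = 95 + -9*i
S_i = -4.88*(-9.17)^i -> [-4.88, 44.75, -410.35, 3762.94, -34506.2]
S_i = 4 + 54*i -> [4, 58, 112, 166, 220]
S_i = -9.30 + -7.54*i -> [-9.3, -16.84, -24.38, -31.92, -39.46]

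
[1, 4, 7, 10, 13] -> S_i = 1 + 3*i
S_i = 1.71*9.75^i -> [1.71, 16.67, 162.56, 1584.93, 15453.06]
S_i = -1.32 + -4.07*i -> [-1.32, -5.39, -9.46, -13.53, -17.6]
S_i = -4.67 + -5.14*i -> [-4.67, -9.81, -14.95, -20.09, -25.23]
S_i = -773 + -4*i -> [-773, -777, -781, -785, -789]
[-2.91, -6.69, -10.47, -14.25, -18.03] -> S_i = -2.91 + -3.78*i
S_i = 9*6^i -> [9, 54, 324, 1944, 11664]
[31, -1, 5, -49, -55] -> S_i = Random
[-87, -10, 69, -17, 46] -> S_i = Random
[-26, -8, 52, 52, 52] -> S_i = Random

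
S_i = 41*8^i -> [41, 328, 2624, 20992, 167936]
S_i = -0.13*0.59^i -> [-0.13, -0.08, -0.05, -0.03, -0.02]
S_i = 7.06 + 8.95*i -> [7.06, 16.01, 24.96, 33.91, 42.86]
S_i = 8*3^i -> [8, 24, 72, 216, 648]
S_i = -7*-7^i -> [-7, 49, -343, 2401, -16807]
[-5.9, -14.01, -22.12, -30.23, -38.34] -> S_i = -5.90 + -8.11*i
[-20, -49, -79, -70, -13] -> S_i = Random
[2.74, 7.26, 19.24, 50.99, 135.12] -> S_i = 2.74*2.65^i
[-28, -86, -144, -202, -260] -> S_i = -28 + -58*i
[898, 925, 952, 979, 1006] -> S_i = 898 + 27*i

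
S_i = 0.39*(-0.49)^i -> [0.39, -0.19, 0.09, -0.05, 0.02]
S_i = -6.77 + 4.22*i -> [-6.77, -2.55, 1.67, 5.89, 10.11]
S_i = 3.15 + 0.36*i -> [3.15, 3.51, 3.87, 4.23, 4.59]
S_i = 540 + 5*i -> [540, 545, 550, 555, 560]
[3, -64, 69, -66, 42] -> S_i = Random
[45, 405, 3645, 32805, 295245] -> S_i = 45*9^i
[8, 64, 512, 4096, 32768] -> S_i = 8*8^i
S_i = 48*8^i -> [48, 384, 3072, 24576, 196608]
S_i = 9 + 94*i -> [9, 103, 197, 291, 385]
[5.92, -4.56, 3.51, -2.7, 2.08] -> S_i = 5.92*(-0.77)^i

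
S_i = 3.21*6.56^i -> [3.21, 21.06, 138.14, 906.18, 5944.57]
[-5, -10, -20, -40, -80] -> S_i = -5*2^i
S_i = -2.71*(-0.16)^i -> [-2.71, 0.43, -0.07, 0.01, -0.0]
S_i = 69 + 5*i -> [69, 74, 79, 84, 89]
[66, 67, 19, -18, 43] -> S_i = Random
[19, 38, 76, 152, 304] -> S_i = 19*2^i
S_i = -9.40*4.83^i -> [-9.4, -45.4, -219.29, -1059.18, -5115.83]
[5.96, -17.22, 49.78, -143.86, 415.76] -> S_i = 5.96*(-2.89)^i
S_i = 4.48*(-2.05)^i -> [4.48, -9.18, 18.83, -38.6, 79.12]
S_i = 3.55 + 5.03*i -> [3.55, 8.58, 13.61, 18.64, 23.67]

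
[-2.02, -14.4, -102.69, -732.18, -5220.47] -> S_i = -2.02*7.13^i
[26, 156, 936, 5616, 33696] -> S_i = 26*6^i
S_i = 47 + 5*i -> [47, 52, 57, 62, 67]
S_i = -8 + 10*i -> [-8, 2, 12, 22, 32]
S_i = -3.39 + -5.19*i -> [-3.39, -8.58, -13.77, -18.96, -24.15]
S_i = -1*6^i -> [-1, -6, -36, -216, -1296]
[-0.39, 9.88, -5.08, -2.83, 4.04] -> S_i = Random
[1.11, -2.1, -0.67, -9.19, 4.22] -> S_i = Random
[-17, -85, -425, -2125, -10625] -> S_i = -17*5^i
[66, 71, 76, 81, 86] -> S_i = 66 + 5*i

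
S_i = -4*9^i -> [-4, -36, -324, -2916, -26244]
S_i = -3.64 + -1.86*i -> [-3.64, -5.5, -7.36, -9.22, -11.08]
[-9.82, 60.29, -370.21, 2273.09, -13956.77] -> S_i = -9.82*(-6.14)^i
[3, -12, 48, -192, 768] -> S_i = 3*-4^i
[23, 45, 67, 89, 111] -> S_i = 23 + 22*i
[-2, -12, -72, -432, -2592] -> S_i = -2*6^i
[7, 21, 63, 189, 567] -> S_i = 7*3^i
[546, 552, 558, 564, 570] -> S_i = 546 + 6*i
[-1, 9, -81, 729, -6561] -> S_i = -1*-9^i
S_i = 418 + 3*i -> [418, 421, 424, 427, 430]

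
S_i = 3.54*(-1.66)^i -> [3.54, -5.88, 9.75, -16.19, 26.88]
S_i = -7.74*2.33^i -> [-7.74, -18.03, -42.02, -97.91, -228.12]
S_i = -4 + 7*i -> [-4, 3, 10, 17, 24]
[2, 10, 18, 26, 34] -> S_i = 2 + 8*i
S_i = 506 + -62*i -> [506, 444, 382, 320, 258]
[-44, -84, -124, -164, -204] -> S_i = -44 + -40*i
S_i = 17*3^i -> [17, 51, 153, 459, 1377]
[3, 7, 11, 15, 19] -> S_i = 3 + 4*i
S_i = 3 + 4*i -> [3, 7, 11, 15, 19]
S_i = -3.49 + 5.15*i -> [-3.49, 1.66, 6.81, 11.96, 17.11]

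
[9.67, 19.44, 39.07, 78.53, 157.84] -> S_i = 9.67*2.01^i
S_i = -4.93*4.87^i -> [-4.93, -24.01, -116.92, -569.42, -2773.08]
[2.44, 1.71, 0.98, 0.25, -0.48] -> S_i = 2.44 + -0.73*i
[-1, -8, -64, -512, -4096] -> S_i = -1*8^i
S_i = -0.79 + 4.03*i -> [-0.79, 3.24, 7.27, 11.3, 15.33]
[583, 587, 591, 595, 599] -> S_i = 583 + 4*i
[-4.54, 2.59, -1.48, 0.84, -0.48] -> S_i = -4.54*(-0.57)^i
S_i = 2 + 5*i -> [2, 7, 12, 17, 22]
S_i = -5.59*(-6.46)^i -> [-5.59, 36.11, -233.28, 1506.99, -9735.13]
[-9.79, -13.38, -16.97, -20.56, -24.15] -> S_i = -9.79 + -3.59*i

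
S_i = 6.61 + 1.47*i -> [6.61, 8.08, 9.55, 11.02, 12.49]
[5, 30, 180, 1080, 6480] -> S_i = 5*6^i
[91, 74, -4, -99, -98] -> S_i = Random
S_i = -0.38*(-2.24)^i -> [-0.38, 0.85, -1.91, 4.27, -9.57]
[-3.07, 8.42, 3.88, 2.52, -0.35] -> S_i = Random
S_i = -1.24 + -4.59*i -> [-1.24, -5.83, -10.42, -15.01, -19.6]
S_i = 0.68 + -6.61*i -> [0.68, -5.93, -12.54, -19.15, -25.76]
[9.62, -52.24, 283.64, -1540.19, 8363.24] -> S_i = 9.62*(-5.43)^i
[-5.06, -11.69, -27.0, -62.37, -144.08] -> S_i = -5.06*2.31^i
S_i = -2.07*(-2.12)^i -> [-2.07, 4.39, -9.3, 19.72, -41.81]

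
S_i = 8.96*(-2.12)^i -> [8.96, -19.0, 40.27, -85.37, 180.99]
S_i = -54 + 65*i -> [-54, 11, 76, 141, 206]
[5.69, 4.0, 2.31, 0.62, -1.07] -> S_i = 5.69 + -1.69*i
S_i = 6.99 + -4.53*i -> [6.99, 2.46, -2.07, -6.6, -11.13]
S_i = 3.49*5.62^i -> [3.49, 19.61, 110.23, 619.49, 3481.53]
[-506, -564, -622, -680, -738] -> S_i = -506 + -58*i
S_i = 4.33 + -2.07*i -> [4.33, 2.26, 0.19, -1.88, -3.95]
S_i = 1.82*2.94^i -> [1.82, 5.35, 15.73, 46.25, 135.98]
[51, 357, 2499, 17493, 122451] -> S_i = 51*7^i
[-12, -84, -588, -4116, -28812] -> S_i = -12*7^i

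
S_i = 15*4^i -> [15, 60, 240, 960, 3840]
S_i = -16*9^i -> [-16, -144, -1296, -11664, -104976]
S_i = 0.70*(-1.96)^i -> [0.7, -1.37, 2.69, -5.27, 10.33]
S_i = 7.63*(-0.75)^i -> [7.63, -5.72, 4.29, -3.22, 2.41]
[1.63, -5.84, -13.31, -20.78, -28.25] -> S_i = 1.63 + -7.47*i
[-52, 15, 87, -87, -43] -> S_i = Random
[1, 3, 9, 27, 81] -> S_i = 1*3^i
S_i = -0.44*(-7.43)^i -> [-0.44, 3.27, -24.29, 180.48, -1340.94]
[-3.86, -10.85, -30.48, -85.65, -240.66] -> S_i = -3.86*2.81^i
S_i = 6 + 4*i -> [6, 10, 14, 18, 22]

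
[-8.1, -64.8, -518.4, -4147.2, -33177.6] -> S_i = -8.10*8.00^i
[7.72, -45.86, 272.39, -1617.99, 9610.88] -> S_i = 7.72*(-5.94)^i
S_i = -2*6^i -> [-2, -12, -72, -432, -2592]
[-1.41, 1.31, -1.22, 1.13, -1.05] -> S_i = -1.41*(-0.93)^i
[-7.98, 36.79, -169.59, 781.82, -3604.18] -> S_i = -7.98*(-4.61)^i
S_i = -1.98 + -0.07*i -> [-1.98, -2.05, -2.12, -2.19, -2.26]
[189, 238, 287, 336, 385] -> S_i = 189 + 49*i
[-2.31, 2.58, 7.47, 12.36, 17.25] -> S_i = -2.31 + 4.89*i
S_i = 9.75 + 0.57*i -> [9.75, 10.32, 10.89, 11.46, 12.03]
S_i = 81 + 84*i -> [81, 165, 249, 333, 417]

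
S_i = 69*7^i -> [69, 483, 3381, 23667, 165669]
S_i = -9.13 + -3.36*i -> [-9.13, -12.49, -15.85, -19.21, -22.57]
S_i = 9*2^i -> [9, 18, 36, 72, 144]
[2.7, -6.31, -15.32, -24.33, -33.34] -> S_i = 2.70 + -9.01*i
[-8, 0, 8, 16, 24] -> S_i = -8 + 8*i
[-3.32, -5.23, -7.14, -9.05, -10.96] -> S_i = -3.32 + -1.91*i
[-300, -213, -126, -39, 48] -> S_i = -300 + 87*i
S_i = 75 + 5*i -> [75, 80, 85, 90, 95]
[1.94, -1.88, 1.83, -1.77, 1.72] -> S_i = 1.94*(-0.97)^i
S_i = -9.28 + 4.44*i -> [-9.28, -4.84, -0.4, 4.04, 8.48]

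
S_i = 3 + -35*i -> [3, -32, -67, -102, -137]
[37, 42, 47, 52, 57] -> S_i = 37 + 5*i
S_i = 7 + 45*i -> [7, 52, 97, 142, 187]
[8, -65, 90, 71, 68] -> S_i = Random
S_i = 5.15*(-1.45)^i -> [5.15, -7.47, 10.83, -15.7, 22.77]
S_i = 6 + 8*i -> [6, 14, 22, 30, 38]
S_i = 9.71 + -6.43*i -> [9.71, 3.28, -3.15, -9.58, -16.01]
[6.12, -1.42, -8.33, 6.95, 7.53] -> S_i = Random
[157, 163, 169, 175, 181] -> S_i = 157 + 6*i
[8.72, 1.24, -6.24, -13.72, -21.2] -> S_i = 8.72 + -7.48*i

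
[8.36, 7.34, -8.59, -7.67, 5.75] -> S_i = Random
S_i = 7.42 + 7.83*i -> [7.42, 15.25, 23.08, 30.91, 38.74]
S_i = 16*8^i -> [16, 128, 1024, 8192, 65536]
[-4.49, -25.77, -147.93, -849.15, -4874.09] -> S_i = -4.49*5.74^i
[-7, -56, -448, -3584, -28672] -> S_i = -7*8^i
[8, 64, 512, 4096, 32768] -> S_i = 8*8^i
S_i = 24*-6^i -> [24, -144, 864, -5184, 31104]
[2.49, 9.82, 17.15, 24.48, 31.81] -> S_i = 2.49 + 7.33*i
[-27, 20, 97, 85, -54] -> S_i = Random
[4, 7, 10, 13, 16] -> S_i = 4 + 3*i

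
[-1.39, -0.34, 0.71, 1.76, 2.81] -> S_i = -1.39 + 1.05*i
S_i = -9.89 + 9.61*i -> [-9.89, -0.28, 9.33, 18.94, 28.55]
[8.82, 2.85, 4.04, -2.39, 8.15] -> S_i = Random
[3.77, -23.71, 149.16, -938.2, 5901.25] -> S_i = 3.77*(-6.29)^i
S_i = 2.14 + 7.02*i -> [2.14, 9.16, 16.18, 23.2, 30.22]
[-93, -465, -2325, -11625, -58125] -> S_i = -93*5^i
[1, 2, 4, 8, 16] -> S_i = 1*2^i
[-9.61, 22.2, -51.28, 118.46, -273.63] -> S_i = -9.61*(-2.31)^i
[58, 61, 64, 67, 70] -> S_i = 58 + 3*i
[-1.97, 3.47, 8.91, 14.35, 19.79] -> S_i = -1.97 + 5.44*i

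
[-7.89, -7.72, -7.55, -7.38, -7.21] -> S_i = -7.89 + 0.17*i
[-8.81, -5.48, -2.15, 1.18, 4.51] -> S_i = -8.81 + 3.33*i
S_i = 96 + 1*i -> [96, 97, 98, 99, 100]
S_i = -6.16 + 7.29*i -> [-6.16, 1.13, 8.42, 15.71, 23.0]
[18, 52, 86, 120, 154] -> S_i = 18 + 34*i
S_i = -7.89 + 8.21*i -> [-7.89, 0.32, 8.53, 16.74, 24.95]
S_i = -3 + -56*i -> [-3, -59, -115, -171, -227]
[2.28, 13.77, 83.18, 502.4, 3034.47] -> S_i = 2.28*6.04^i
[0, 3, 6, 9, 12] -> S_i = 0 + 3*i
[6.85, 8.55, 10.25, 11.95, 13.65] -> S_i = 6.85 + 1.70*i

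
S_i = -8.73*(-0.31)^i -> [-8.73, 2.71, -0.84, 0.26, -0.08]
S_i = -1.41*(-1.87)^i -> [-1.41, 2.64, -4.93, 9.22, -17.24]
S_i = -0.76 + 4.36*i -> [-0.76, 3.6, 7.96, 12.32, 16.68]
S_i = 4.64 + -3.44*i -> [4.64, 1.2, -2.24, -5.68, -9.12]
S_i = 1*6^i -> [1, 6, 36, 216, 1296]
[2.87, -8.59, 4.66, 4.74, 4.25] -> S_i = Random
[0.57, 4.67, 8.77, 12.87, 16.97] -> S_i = 0.57 + 4.10*i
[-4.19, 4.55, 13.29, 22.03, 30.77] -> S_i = -4.19 + 8.74*i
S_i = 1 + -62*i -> [1, -61, -123, -185, -247]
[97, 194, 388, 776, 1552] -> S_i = 97*2^i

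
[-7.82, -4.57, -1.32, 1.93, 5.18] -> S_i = -7.82 + 3.25*i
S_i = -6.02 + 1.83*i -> [-6.02, -4.19, -2.36, -0.53, 1.3]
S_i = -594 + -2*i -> [-594, -596, -598, -600, -602]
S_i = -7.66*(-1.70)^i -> [-7.66, 13.02, -22.14, 37.63, -63.98]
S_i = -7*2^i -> [-7, -14, -28, -56, -112]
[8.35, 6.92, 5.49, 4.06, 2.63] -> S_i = 8.35 + -1.43*i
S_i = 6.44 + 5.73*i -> [6.44, 12.17, 17.9, 23.63, 29.36]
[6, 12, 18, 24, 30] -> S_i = 6 + 6*i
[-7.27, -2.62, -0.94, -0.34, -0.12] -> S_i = -7.27*0.36^i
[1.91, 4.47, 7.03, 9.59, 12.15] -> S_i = 1.91 + 2.56*i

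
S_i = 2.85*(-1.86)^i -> [2.85, -5.3, 9.86, -18.34, 34.11]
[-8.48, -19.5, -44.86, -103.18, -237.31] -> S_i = -8.48*2.30^i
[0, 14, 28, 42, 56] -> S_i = 0 + 14*i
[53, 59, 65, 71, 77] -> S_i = 53 + 6*i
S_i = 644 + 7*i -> [644, 651, 658, 665, 672]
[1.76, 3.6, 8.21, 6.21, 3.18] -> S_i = Random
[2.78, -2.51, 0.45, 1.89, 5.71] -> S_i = Random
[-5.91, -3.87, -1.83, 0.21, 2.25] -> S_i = -5.91 + 2.04*i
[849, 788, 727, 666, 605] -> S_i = 849 + -61*i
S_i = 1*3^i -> [1, 3, 9, 27, 81]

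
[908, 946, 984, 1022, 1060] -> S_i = 908 + 38*i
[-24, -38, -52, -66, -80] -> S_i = -24 + -14*i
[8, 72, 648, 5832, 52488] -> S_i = 8*9^i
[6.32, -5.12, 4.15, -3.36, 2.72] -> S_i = 6.32*(-0.81)^i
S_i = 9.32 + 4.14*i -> [9.32, 13.46, 17.6, 21.74, 25.88]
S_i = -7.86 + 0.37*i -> [-7.86, -7.49, -7.12, -6.75, -6.38]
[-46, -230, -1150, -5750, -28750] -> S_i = -46*5^i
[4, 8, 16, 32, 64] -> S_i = 4*2^i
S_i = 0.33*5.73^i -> [0.33, 1.89, 10.83, 62.08, 355.74]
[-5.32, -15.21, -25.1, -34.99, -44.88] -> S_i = -5.32 + -9.89*i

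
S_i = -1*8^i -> [-1, -8, -64, -512, -4096]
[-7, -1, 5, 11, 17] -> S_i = -7 + 6*i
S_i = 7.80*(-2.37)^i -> [7.8, -18.49, 43.81, -103.83, 246.09]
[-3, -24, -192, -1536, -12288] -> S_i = -3*8^i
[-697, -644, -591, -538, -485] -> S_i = -697 + 53*i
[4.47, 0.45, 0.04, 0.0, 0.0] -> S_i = 4.47*0.10^i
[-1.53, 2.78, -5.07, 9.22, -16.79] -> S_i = -1.53*(-1.82)^i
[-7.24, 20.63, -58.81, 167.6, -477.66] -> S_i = -7.24*(-2.85)^i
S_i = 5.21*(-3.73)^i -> [5.21, -19.43, 72.49, -270.37, 1008.49]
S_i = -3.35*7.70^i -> [-3.35, -25.8, -198.62, -1529.39, -11776.27]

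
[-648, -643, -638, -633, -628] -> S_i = -648 + 5*i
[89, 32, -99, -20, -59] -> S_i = Random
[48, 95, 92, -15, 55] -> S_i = Random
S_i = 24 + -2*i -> [24, 22, 20, 18, 16]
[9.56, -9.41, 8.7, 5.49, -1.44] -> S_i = Random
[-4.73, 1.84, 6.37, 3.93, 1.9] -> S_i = Random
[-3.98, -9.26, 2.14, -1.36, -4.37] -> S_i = Random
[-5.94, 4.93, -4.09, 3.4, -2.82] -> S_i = -5.94*(-0.83)^i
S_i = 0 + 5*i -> [0, 5, 10, 15, 20]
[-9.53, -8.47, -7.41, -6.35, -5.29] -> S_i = -9.53 + 1.06*i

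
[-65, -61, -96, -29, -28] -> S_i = Random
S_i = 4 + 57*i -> [4, 61, 118, 175, 232]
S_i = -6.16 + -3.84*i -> [-6.16, -10.0, -13.84, -17.68, -21.52]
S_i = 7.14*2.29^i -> [7.14, 16.35, 37.44, 85.74, 196.35]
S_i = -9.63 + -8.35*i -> [-9.63, -17.98, -26.33, -34.68, -43.03]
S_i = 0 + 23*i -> [0, 23, 46, 69, 92]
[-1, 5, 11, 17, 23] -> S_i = -1 + 6*i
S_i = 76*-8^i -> [76, -608, 4864, -38912, 311296]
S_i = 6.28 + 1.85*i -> [6.28, 8.13, 9.98, 11.83, 13.68]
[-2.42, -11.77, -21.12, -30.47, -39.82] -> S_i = -2.42 + -9.35*i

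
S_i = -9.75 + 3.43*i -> [-9.75, -6.32, -2.89, 0.54, 3.97]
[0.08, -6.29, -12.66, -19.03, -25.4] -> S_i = 0.08 + -6.37*i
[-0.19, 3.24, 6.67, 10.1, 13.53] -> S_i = -0.19 + 3.43*i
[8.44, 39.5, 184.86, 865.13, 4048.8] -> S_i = 8.44*4.68^i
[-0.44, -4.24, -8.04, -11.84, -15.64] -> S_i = -0.44 + -3.80*i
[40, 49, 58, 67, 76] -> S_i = 40 + 9*i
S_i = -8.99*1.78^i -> [-8.99, -16.0, -28.48, -50.7, -90.25]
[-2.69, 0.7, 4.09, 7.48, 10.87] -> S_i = -2.69 + 3.39*i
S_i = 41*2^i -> [41, 82, 164, 328, 656]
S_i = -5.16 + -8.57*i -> [-5.16, -13.73, -22.3, -30.87, -39.44]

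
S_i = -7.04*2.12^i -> [-7.04, -14.92, -31.64, -67.08, -142.21]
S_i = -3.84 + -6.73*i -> [-3.84, -10.57, -17.3, -24.03, -30.76]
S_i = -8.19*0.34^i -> [-8.19, -2.78, -0.95, -0.32, -0.11]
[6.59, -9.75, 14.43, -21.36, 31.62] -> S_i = 6.59*(-1.48)^i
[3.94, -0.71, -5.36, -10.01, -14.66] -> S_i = 3.94 + -4.65*i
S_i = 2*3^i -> [2, 6, 18, 54, 162]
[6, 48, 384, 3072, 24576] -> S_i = 6*8^i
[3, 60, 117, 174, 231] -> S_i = 3 + 57*i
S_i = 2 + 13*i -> [2, 15, 28, 41, 54]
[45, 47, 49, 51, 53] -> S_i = 45 + 2*i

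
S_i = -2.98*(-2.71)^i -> [-2.98, 8.08, -21.89, 59.31, -160.73]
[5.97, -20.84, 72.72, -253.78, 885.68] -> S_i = 5.97*(-3.49)^i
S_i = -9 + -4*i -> [-9, -13, -17, -21, -25]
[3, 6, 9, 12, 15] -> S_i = 3 + 3*i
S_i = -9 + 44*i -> [-9, 35, 79, 123, 167]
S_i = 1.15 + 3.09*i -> [1.15, 4.24, 7.33, 10.42, 13.51]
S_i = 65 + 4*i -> [65, 69, 73, 77, 81]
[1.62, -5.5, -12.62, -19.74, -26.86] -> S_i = 1.62 + -7.12*i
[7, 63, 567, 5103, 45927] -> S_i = 7*9^i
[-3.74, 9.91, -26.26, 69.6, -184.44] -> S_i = -3.74*(-2.65)^i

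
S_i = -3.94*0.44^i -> [-3.94, -1.73, -0.76, -0.34, -0.15]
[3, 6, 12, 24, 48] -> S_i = 3*2^i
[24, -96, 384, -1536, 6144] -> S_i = 24*-4^i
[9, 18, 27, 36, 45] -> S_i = 9 + 9*i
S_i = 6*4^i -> [6, 24, 96, 384, 1536]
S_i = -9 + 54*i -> [-9, 45, 99, 153, 207]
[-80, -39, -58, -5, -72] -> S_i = Random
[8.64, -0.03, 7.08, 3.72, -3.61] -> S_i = Random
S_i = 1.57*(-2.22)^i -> [1.57, -3.49, 7.74, -17.18, 38.13]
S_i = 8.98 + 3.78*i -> [8.98, 12.76, 16.54, 20.32, 24.1]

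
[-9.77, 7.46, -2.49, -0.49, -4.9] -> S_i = Random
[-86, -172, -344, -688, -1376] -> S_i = -86*2^i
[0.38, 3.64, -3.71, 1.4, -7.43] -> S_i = Random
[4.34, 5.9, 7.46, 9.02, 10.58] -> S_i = 4.34 + 1.56*i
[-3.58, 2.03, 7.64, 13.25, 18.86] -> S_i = -3.58 + 5.61*i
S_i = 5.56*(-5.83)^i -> [5.56, -32.41, 188.98, -1101.74, 6423.16]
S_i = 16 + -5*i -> [16, 11, 6, 1, -4]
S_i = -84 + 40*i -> [-84, -44, -4, 36, 76]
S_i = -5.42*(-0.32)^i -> [-5.42, 1.73, -0.56, 0.18, -0.06]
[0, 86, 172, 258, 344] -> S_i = 0 + 86*i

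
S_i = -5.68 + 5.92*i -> [-5.68, 0.24, 6.16, 12.08, 18.0]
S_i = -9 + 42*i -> [-9, 33, 75, 117, 159]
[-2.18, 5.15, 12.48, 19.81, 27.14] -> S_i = -2.18 + 7.33*i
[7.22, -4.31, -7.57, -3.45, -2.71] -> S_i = Random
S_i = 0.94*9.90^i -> [0.94, 9.31, 92.13, 912.08, 9029.6]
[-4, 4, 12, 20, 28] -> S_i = -4 + 8*i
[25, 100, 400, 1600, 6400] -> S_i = 25*4^i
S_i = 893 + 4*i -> [893, 897, 901, 905, 909]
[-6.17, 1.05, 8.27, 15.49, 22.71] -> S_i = -6.17 + 7.22*i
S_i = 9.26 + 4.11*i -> [9.26, 13.37, 17.48, 21.59, 25.7]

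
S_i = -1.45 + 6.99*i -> [-1.45, 5.54, 12.53, 19.52, 26.51]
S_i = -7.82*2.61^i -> [-7.82, -20.41, -53.27, -139.04, -362.88]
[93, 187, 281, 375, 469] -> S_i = 93 + 94*i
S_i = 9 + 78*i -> [9, 87, 165, 243, 321]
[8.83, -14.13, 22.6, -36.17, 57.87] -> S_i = 8.83*(-1.60)^i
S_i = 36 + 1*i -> [36, 37, 38, 39, 40]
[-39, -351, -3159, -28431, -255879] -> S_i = -39*9^i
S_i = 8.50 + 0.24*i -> [8.5, 8.74, 8.98, 9.22, 9.46]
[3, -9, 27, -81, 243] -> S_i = 3*-3^i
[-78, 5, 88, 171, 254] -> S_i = -78 + 83*i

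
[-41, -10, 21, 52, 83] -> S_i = -41 + 31*i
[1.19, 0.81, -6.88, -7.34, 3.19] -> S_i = Random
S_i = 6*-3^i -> [6, -18, 54, -162, 486]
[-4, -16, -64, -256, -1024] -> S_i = -4*4^i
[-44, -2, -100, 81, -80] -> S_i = Random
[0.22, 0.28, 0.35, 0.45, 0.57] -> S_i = 0.22*1.27^i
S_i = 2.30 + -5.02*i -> [2.3, -2.72, -7.74, -12.76, -17.78]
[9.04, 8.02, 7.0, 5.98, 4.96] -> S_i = 9.04 + -1.02*i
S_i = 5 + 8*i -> [5, 13, 21, 29, 37]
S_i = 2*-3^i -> [2, -6, 18, -54, 162]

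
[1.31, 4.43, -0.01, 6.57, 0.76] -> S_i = Random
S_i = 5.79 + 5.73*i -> [5.79, 11.52, 17.25, 22.98, 28.71]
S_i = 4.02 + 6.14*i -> [4.02, 10.16, 16.3, 22.44, 28.58]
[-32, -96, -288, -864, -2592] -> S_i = -32*3^i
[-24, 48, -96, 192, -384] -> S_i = -24*-2^i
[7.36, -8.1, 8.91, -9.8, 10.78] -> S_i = 7.36*(-1.10)^i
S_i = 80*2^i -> [80, 160, 320, 640, 1280]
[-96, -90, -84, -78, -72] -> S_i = -96 + 6*i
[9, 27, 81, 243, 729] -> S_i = 9*3^i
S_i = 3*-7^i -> [3, -21, 147, -1029, 7203]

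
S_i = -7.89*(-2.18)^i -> [-7.89, 17.2, -37.5, 81.74, -178.2]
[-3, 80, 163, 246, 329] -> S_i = -3 + 83*i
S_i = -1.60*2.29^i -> [-1.6, -3.66, -8.39, -19.21, -44.0]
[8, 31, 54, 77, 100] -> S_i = 8 + 23*i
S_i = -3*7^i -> [-3, -21, -147, -1029, -7203]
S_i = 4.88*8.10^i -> [4.88, 39.53, 320.18, 2593.43, 21006.8]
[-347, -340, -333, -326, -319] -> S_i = -347 + 7*i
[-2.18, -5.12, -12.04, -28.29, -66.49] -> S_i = -2.18*2.35^i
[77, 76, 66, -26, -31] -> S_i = Random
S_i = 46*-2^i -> [46, -92, 184, -368, 736]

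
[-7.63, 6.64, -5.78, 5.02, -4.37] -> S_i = -7.63*(-0.87)^i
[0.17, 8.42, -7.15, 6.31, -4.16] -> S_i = Random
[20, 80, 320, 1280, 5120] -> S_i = 20*4^i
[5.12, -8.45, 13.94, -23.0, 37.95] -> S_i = 5.12*(-1.65)^i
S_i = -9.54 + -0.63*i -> [-9.54, -10.17, -10.8, -11.43, -12.06]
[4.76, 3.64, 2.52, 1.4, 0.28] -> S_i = 4.76 + -1.12*i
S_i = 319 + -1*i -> [319, 318, 317, 316, 315]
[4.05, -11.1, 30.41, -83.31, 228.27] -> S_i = 4.05*(-2.74)^i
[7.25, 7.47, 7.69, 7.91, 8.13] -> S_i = 7.25 + 0.22*i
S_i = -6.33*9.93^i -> [-6.33, -62.86, -624.17, -6198.0, -61546.12]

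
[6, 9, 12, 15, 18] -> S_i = 6 + 3*i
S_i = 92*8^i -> [92, 736, 5888, 47104, 376832]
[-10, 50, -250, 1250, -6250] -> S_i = -10*-5^i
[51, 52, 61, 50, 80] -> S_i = Random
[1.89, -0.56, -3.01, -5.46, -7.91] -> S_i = 1.89 + -2.45*i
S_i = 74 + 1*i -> [74, 75, 76, 77, 78]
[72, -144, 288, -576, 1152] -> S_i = 72*-2^i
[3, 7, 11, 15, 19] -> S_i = 3 + 4*i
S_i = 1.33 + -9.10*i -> [1.33, -7.77, -16.87, -25.97, -35.07]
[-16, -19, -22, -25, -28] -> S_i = -16 + -3*i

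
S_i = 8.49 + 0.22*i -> [8.49, 8.71, 8.93, 9.15, 9.37]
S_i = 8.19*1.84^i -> [8.19, 15.07, 27.73, 51.02, 93.88]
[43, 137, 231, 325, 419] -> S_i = 43 + 94*i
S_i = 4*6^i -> [4, 24, 144, 864, 5184]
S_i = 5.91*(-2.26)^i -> [5.91, -13.36, 30.19, -68.22, 154.18]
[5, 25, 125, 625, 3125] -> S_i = 5*5^i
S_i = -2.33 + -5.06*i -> [-2.33, -7.39, -12.45, -17.51, -22.57]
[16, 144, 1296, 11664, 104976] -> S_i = 16*9^i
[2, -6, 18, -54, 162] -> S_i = 2*-3^i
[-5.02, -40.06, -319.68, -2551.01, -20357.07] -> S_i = -5.02*7.98^i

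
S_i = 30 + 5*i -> [30, 35, 40, 45, 50]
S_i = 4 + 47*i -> [4, 51, 98, 145, 192]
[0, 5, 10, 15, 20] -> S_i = 0 + 5*i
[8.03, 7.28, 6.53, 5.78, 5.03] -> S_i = 8.03 + -0.75*i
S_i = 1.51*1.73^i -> [1.51, 2.61, 4.52, 7.82, 13.53]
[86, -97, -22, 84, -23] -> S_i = Random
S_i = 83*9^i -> [83, 747, 6723, 60507, 544563]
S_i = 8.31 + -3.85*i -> [8.31, 4.46, 0.61, -3.24, -7.09]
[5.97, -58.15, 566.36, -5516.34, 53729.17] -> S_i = 5.97*(-9.74)^i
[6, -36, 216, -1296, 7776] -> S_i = 6*-6^i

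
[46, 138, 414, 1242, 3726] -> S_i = 46*3^i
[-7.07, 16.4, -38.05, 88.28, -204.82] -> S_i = -7.07*(-2.32)^i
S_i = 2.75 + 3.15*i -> [2.75, 5.9, 9.05, 12.2, 15.35]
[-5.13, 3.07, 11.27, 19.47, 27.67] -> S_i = -5.13 + 8.20*i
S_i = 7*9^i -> [7, 63, 567, 5103, 45927]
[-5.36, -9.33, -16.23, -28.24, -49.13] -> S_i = -5.36*1.74^i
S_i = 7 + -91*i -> [7, -84, -175, -266, -357]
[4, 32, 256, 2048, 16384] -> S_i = 4*8^i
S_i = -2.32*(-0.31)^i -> [-2.32, 0.72, -0.22, 0.07, -0.02]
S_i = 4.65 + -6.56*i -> [4.65, -1.91, -8.47, -15.03, -21.59]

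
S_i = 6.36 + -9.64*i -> [6.36, -3.28, -12.92, -22.56, -32.2]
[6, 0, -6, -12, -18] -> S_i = 6 + -6*i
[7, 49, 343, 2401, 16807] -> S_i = 7*7^i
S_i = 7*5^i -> [7, 35, 175, 875, 4375]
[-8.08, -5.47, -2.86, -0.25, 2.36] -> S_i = -8.08 + 2.61*i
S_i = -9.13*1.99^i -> [-9.13, -18.17, -36.16, -71.95, -143.18]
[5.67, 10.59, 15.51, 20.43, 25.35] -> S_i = 5.67 + 4.92*i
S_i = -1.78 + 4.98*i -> [-1.78, 3.2, 8.18, 13.16, 18.14]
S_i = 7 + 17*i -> [7, 24, 41, 58, 75]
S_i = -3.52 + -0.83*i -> [-3.52, -4.35, -5.18, -6.01, -6.84]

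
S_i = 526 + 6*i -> [526, 532, 538, 544, 550]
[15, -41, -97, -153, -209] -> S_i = 15 + -56*i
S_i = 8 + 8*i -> [8, 16, 24, 32, 40]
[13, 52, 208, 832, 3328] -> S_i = 13*4^i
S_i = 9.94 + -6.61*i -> [9.94, 3.33, -3.28, -9.89, -16.5]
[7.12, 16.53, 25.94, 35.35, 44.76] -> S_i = 7.12 + 9.41*i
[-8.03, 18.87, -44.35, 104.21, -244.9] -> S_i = -8.03*(-2.35)^i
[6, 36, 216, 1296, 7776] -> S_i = 6*6^i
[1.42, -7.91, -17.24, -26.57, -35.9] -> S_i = 1.42 + -9.33*i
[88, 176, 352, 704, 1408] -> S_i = 88*2^i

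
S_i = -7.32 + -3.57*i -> [-7.32, -10.89, -14.46, -18.03, -21.6]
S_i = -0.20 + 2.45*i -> [-0.2, 2.25, 4.7, 7.15, 9.6]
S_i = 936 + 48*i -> [936, 984, 1032, 1080, 1128]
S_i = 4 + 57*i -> [4, 61, 118, 175, 232]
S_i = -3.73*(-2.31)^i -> [-3.73, 8.62, -19.9, 45.98, -106.21]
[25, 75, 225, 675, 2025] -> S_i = 25*3^i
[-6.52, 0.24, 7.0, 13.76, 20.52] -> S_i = -6.52 + 6.76*i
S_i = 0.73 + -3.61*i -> [0.73, -2.88, -6.49, -10.1, -13.71]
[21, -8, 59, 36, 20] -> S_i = Random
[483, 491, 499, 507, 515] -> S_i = 483 + 8*i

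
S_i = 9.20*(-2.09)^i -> [9.2, -19.23, 40.19, -83.99, 175.54]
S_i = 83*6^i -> [83, 498, 2988, 17928, 107568]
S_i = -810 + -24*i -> [-810, -834, -858, -882, -906]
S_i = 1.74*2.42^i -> [1.74, 4.21, 10.19, 24.66, 59.68]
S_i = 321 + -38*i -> [321, 283, 245, 207, 169]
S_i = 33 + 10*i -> [33, 43, 53, 63, 73]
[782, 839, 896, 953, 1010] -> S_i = 782 + 57*i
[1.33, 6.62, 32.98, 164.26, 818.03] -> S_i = 1.33*4.98^i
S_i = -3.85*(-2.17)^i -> [-3.85, 8.35, -18.13, 39.34, -85.37]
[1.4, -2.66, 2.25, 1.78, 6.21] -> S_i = Random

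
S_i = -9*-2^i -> [-9, 18, -36, 72, -144]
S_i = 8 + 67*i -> [8, 75, 142, 209, 276]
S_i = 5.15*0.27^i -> [5.15, 1.39, 0.38, 0.1, 0.03]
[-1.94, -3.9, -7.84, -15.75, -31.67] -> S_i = -1.94*2.01^i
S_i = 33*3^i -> [33, 99, 297, 891, 2673]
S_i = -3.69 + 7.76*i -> [-3.69, 4.07, 11.83, 19.59, 27.35]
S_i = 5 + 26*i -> [5, 31, 57, 83, 109]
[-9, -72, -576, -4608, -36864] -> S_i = -9*8^i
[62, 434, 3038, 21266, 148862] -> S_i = 62*7^i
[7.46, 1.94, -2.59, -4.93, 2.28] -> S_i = Random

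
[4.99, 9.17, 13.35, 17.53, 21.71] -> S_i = 4.99 + 4.18*i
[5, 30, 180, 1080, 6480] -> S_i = 5*6^i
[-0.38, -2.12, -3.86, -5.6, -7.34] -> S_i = -0.38 + -1.74*i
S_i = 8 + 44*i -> [8, 52, 96, 140, 184]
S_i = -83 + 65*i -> [-83, -18, 47, 112, 177]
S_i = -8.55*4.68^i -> [-8.55, -40.01, -187.27, -876.4, -4101.56]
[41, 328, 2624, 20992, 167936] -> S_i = 41*8^i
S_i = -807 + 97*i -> [-807, -710, -613, -516, -419]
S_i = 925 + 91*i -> [925, 1016, 1107, 1198, 1289]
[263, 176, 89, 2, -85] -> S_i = 263 + -87*i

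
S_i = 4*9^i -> [4, 36, 324, 2916, 26244]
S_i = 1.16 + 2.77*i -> [1.16, 3.93, 6.7, 9.47, 12.24]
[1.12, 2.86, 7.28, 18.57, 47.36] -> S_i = 1.12*2.55^i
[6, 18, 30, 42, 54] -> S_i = 6 + 12*i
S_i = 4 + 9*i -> [4, 13, 22, 31, 40]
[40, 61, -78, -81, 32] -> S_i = Random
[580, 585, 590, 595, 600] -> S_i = 580 + 5*i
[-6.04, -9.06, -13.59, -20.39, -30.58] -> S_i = -6.04*1.50^i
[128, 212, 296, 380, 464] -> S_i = 128 + 84*i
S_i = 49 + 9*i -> [49, 58, 67, 76, 85]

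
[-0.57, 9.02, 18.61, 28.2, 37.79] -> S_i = -0.57 + 9.59*i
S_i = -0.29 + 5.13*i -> [-0.29, 4.84, 9.97, 15.1, 20.23]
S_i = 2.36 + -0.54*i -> [2.36, 1.82, 1.28, 0.74, 0.2]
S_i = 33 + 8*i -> [33, 41, 49, 57, 65]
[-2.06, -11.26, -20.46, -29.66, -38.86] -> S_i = -2.06 + -9.20*i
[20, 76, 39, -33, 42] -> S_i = Random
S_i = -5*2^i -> [-5, -10, -20, -40, -80]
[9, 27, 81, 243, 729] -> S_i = 9*3^i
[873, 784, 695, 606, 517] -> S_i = 873 + -89*i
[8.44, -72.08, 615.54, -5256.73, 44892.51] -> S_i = 8.44*(-8.54)^i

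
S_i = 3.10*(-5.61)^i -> [3.1, -17.39, 97.56, -547.33, 3070.53]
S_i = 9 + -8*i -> [9, 1, -7, -15, -23]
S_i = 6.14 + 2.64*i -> [6.14, 8.78, 11.42, 14.06, 16.7]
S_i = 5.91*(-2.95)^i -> [5.91, -17.43, 51.43, -151.72, 447.59]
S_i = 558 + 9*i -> [558, 567, 576, 585, 594]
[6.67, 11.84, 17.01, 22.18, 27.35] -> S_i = 6.67 + 5.17*i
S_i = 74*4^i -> [74, 296, 1184, 4736, 18944]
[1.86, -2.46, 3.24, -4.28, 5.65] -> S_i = 1.86*(-1.32)^i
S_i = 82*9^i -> [82, 738, 6642, 59778, 538002]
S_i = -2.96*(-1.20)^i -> [-2.96, 3.55, -4.26, 5.11, -6.14]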